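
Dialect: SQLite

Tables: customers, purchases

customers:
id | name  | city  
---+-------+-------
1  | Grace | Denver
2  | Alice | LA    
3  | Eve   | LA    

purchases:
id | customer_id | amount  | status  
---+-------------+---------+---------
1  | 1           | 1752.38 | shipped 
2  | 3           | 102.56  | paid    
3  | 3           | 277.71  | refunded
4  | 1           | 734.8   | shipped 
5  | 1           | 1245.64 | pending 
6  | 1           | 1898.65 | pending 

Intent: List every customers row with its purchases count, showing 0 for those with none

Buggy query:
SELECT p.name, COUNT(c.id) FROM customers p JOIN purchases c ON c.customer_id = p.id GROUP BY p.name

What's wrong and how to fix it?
Bug: INNER JOIN drops customers rows that have no matching purchases rows

Fix: Use LEFT JOIN so parents without children still appear (COUNT(c.id) gives 0)

Corrected query:
SELECT p.name, COUNT(c.id) FROM customers p LEFT JOIN purchases c ON c.customer_id = p.id GROUP BY p.name

Result:
name  | COUNT(c.id)
------+------------
Alice | 0          
Eve   | 2          
Grace | 4          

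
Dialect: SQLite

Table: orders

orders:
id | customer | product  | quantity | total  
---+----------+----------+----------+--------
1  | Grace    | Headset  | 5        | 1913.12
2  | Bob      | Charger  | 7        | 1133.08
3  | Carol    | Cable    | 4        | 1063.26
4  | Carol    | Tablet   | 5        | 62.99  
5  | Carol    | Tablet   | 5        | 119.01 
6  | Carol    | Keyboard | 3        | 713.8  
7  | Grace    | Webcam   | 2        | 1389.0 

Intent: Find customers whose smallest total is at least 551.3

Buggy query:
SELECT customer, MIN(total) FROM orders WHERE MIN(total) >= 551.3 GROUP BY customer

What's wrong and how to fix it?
Bug: Aggregates like MIN are computed per group after WHERE runs

Fix: Replace WHERE with HAVING after the GROUP BY

Corrected query:
SELECT customer, MIN(total) FROM orders GROUP BY customer HAVING MIN(total) >= 551.3

Result:
customer | MIN(total)
---------+-----------
Bob      | 1133.08   
Grace    | 1389      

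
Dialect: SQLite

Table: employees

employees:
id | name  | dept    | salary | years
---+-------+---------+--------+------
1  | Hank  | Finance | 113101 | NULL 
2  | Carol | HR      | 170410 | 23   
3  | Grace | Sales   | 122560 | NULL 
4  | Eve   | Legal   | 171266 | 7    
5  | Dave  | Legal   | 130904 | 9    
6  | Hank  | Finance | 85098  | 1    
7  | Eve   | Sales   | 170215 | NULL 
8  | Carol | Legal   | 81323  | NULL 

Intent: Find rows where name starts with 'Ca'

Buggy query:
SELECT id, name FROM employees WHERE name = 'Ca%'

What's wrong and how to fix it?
Bug: '=' compares the literal string including the % character; pattern matching needs LIKE

Fix: Use LIKE for wildcard pattern matching

Corrected query:
SELECT id, name FROM employees WHERE name LIKE 'Ca%'

Result:
id | name 
---+------
2  | Carol
8  | Carol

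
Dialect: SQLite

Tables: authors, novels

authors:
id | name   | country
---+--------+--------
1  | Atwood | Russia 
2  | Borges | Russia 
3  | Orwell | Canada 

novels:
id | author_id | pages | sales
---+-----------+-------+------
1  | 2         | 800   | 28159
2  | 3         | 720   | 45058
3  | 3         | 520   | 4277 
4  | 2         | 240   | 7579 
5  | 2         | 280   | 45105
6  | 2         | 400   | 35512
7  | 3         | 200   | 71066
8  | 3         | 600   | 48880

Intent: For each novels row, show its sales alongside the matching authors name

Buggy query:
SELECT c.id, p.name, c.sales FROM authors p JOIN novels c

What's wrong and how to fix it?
Bug: Missing join condition: each novels row is matched to all authors rows instead of just its own

Fix: Specify the join condition linking the foreign key to the parent id

Corrected query:
SELECT c.id, p.name, c.sales FROM authors p JOIN novels c ON c.author_id = p.id

Result:
id | name   | sales
---+--------+------
1  | Borges | 28159
2  | Orwell | 45058
3  | Orwell | 4277 
4  | Borges | 7579 
5  | Borges | 45105
6  | Borges | 35512
7  | Orwell | 71066
8  | Orwell | 48880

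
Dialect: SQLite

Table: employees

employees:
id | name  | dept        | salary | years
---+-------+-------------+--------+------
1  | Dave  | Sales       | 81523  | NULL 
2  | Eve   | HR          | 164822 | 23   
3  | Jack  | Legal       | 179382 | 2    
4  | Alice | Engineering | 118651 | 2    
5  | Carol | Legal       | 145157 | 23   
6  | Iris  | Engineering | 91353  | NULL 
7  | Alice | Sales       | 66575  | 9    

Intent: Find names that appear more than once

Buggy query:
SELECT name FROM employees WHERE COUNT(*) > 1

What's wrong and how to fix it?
Bug: COUNT(*) is an aggregate and cannot be used in WHERE

Fix: Group first, then use HAVING for the count condition

Corrected query:
SELECT name FROM employees GROUP BY name HAVING COUNT(*) > 1

Result:
name 
-----
Alice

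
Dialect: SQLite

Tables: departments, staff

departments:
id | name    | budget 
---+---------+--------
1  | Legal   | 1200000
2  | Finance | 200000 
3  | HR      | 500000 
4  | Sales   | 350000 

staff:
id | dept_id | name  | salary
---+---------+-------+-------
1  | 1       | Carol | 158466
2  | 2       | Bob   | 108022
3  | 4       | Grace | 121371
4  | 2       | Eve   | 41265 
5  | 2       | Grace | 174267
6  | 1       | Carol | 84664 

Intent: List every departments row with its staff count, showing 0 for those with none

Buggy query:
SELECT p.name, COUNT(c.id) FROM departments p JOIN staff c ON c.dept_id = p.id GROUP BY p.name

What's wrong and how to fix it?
Bug: INNER JOIN drops departments rows that have no matching staff rows

Fix: Switch to LEFT JOIN to retain unmatched parent rows

Corrected query:
SELECT p.name, COUNT(c.id) FROM departments p LEFT JOIN staff c ON c.dept_id = p.id GROUP BY p.name

Result:
name    | COUNT(c.id)
--------+------------
Finance | 3          
HR      | 0          
Legal   | 2          
Sales   | 1          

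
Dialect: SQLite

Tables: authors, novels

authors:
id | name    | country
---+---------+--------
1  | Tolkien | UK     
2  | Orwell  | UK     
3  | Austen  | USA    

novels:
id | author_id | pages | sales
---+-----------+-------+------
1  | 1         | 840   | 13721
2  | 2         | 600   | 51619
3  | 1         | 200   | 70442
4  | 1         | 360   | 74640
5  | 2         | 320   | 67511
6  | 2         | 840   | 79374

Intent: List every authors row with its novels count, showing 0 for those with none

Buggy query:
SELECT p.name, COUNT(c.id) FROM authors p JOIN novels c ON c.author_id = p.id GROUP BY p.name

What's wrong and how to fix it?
Bug: An inner join excludes parents with zero children

Fix: Use LEFT JOIN so parents without children still appear (COUNT(c.id) gives 0)

Corrected query:
SELECT p.name, COUNT(c.id) FROM authors p LEFT JOIN novels c ON c.author_id = p.id GROUP BY p.name

Result:
name    | COUNT(c.id)
--------+------------
Austen  | 0          
Orwell  | 3          
Tolkien | 3          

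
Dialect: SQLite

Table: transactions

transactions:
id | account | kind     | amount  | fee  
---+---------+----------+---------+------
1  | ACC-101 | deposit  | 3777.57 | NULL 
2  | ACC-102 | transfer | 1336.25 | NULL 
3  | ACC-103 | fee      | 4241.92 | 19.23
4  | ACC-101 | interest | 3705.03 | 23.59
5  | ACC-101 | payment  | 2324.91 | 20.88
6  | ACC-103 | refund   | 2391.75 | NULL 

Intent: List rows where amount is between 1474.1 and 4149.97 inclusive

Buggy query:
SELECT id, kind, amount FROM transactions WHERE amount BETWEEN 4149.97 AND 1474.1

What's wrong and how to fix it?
Bug: BETWEEN expects the lower bound first; with 4149.97 AND 1474.1 the range is empty

Fix: Write BETWEEN 1474.1 AND 4149.97

Corrected query:
SELECT id, kind, amount FROM transactions WHERE amount BETWEEN 1474.1 AND 4149.97

Result:
id | kind     | amount 
---+----------+--------
1  | deposit  | 3777.57
4  | interest | 3705.03
5  | payment  | 2324.91
6  | refund   | 2391.75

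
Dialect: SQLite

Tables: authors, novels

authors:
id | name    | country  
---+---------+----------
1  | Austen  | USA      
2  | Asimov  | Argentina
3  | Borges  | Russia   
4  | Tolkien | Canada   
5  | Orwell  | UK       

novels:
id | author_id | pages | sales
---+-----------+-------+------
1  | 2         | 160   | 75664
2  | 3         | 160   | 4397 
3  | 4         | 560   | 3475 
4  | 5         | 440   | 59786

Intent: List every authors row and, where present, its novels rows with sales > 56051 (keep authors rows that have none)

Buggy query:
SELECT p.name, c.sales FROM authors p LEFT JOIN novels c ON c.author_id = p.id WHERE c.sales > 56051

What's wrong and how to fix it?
Bug: A WHERE condition on the right-hand table after LEFT JOIN drops unmatched parents

Fix: Put 'c.sales > 56051' in the JOIN's ON clause instead of WHERE

Corrected query:
SELECT p.name, c.sales FROM authors p LEFT JOIN novels c ON c.author_id = p.id AND c.sales > 56051

Result:
name    | sales
--------+------
Austen  | NULL 
Asimov  | 75664
Borges  | NULL 
Tolkien | NULL 
Orwell  | 59786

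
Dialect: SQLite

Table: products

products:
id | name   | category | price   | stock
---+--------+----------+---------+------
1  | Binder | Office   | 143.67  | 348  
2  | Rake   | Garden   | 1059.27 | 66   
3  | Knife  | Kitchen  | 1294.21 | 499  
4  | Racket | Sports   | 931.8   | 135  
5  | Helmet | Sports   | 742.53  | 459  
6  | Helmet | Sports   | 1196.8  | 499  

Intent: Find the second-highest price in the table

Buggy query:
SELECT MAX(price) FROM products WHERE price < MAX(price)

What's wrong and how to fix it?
Bug: MAX(price) on the right of the comparison is an aggregate-in-WHERE error

Fix: Compute the overall MAX in a subquery, then take MAX of rows below it

Corrected query:
SELECT MAX(price) FROM products WHERE price < (SELECT MAX(price) FROM products)

Result:
MAX(price)
----------
1196.8    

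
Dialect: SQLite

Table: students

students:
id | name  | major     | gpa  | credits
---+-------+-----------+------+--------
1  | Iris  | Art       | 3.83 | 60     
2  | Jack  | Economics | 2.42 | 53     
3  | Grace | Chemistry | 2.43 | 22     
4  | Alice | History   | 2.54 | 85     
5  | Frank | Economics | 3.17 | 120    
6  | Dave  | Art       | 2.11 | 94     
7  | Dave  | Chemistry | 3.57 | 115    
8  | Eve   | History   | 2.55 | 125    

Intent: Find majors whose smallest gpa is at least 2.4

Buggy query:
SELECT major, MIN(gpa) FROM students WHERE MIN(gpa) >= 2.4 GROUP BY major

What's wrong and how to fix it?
Bug: MIN() in WHERE is a misuse of aggregate

Fix: Use HAVING for the per-group MIN condition

Corrected query:
SELECT major, MIN(gpa) FROM students GROUP BY major HAVING MIN(gpa) >= 2.4

Result:
major     | MIN(gpa)
----------+---------
Chemistry | 2.43    
Economics | 2.42    
History   | 2.54    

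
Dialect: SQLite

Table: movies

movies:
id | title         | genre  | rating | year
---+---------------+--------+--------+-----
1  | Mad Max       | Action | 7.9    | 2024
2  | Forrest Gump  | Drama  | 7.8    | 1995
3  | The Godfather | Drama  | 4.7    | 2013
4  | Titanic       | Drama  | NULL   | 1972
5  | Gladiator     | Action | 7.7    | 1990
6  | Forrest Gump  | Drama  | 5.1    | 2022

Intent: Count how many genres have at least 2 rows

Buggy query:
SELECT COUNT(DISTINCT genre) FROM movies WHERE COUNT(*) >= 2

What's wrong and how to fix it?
Bug: WHERE filters individual rows, not groups, so a group-level COUNT is invalid there

Fix: Group first with HAVING COUNT(*) >= 2, then COUNT the resulting groups

Corrected query:
SELECT COUNT(*) FROM (SELECT genre FROM movies GROUP BY genre HAVING COUNT(*) >= 2)

Result:
COUNT(*)
--------
2       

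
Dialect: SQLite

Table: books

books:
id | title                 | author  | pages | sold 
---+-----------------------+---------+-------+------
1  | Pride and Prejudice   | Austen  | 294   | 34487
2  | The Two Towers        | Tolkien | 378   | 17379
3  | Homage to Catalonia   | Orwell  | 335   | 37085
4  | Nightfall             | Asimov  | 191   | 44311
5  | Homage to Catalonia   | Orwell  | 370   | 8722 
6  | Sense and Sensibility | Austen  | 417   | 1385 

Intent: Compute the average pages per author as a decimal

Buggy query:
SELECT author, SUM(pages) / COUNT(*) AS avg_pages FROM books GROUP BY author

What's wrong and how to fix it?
Bug: Both operands are integers, so '/' performs integer division and truncates

Fix: Cast one side to REAL so the division keeps the fractional part

Corrected query:
SELECT author, SUM(pages) * 1.0 / COUNT(*) AS avg_pages FROM books GROUP BY author

Result:
author  | avg_pages
--------+----------
Asimov  | 191      
Austen  | 355.5    
Orwell  | 352.5    
Tolkien | 378      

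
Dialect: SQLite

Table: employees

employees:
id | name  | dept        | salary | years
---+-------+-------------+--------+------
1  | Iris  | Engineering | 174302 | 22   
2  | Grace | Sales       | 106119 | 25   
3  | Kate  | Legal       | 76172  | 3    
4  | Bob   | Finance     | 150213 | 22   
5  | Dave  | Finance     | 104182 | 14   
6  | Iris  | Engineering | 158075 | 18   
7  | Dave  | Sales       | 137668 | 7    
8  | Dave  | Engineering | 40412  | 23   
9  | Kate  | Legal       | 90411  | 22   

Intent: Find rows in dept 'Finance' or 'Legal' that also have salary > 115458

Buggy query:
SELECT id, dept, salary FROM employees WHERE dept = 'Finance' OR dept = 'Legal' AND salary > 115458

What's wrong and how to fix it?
Bug: Without parentheses, AND is evaluated before OR, so the salary filter only applies to the 'Legal' branch

Fix: Group the OR with parentheses (or use IN), then AND the threshold

Corrected query:
SELECT id, dept, salary FROM employees WHERE (dept = 'Finance' OR dept = 'Legal') AND salary > 115458

Result:
id | dept    | salary
---+---------+-------
4  | Finance | 150213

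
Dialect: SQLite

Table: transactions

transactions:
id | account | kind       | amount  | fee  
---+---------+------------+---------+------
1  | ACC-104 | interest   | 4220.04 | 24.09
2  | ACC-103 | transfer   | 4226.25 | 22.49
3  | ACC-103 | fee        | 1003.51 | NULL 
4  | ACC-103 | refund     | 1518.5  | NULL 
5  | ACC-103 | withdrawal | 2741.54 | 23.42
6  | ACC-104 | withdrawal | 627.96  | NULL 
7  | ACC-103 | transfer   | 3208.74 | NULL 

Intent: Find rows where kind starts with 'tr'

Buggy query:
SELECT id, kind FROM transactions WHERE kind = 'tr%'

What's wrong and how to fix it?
Bug: '=' compares the literal string including the % character; pattern matching needs LIKE

Fix: Use LIKE for wildcard pattern matching

Corrected query:
SELECT id, kind FROM transactions WHERE kind LIKE 'tr%'

Result:
id | kind    
---+---------
2  | transfer
7  | transfer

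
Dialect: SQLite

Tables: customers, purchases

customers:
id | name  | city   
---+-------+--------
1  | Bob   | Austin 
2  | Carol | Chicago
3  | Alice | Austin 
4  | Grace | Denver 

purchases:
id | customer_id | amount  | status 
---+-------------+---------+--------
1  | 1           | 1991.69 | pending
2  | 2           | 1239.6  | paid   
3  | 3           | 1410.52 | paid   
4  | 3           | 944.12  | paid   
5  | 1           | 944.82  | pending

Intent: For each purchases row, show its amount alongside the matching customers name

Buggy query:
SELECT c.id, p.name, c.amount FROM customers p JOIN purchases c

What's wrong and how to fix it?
Bug: JOIN with no ON clause produces a cartesian product; every purchases row pairs with every customers row

Fix: Specify the join condition linking the foreign key to the parent id

Corrected query:
SELECT c.id, p.name, c.amount FROM customers p JOIN purchases c ON c.customer_id = p.id

Result:
id | name  | amount 
---+-------+--------
1  | Bob   | 1991.69
2  | Carol | 1239.6 
3  | Alice | 1410.52
4  | Alice | 944.12 
5  | Bob   | 944.82 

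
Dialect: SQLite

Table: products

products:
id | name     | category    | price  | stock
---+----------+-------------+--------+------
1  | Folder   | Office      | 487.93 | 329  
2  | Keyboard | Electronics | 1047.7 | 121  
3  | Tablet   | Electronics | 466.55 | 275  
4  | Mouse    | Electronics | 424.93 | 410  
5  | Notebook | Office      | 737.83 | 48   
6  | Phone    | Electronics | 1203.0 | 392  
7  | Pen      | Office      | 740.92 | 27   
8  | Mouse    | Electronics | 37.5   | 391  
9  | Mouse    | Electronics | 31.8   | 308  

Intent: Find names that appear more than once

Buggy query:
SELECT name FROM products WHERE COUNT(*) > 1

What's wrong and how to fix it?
Bug: WHERE can't reference COUNT(*); aggregates are computed after WHERE

Fix: Group first, then use HAVING for the count condition

Corrected query:
SELECT name FROM products GROUP BY name HAVING COUNT(*) > 1

Result:
name 
-----
Mouse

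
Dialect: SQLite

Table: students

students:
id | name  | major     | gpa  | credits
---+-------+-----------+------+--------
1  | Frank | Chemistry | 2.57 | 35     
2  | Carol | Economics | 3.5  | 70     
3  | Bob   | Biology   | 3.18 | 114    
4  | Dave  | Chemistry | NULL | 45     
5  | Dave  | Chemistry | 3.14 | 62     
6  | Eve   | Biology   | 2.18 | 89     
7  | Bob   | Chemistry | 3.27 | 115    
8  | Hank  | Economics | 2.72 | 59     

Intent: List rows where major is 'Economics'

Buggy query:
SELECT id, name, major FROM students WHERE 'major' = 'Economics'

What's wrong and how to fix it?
Bug: 'major' in single quotes is a string literal, not the column; the comparison is literal-vs-literal and never true

Fix: Reference the column as major without single quotes

Corrected query:
SELECT id, name, major FROM students WHERE major = 'Economics'

Result:
id | name  | major    
---+-------+----------
2  | Carol | Economics
8  | Hank  | Economics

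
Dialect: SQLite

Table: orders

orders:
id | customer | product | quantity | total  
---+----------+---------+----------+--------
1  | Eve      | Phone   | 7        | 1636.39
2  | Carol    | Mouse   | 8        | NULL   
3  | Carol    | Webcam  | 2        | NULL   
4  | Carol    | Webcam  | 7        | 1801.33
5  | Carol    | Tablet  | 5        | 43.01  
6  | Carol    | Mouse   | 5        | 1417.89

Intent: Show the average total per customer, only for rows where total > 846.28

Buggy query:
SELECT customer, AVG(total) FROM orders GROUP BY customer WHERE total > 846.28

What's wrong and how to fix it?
Bug: Row-level WHERE must come before GROUP BY in the clause order

Fix: Move the WHERE clause before GROUP BY

Corrected query:
SELECT customer, AVG(total) FROM orders WHERE total > 846.28 GROUP BY customer

Result:
customer | AVG(total)
---------+-----------
Carol    | 1609.61   
Eve      | 1636.39   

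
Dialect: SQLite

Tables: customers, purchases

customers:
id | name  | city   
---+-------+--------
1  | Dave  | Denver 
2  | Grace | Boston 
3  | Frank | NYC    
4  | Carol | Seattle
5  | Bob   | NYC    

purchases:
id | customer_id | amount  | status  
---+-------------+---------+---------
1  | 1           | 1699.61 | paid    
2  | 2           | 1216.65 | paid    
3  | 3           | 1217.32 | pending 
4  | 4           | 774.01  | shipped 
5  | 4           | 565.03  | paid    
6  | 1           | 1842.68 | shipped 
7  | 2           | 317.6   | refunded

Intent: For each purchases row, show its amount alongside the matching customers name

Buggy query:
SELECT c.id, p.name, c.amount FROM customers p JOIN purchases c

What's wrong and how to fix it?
Bug: Missing join condition: each purchases row is matched to all customers rows instead of just its own

Fix: Specify the join condition linking the foreign key to the parent id

Corrected query:
SELECT c.id, p.name, c.amount FROM customers p JOIN purchases c ON c.customer_id = p.id

Result:
id | name  | amount 
---+-------+--------
1  | Dave  | 1699.61
2  | Grace | 1216.65
3  | Frank | 1217.32
4  | Carol | 774.01 
5  | Carol | 565.03 
6  | Dave  | 1842.68
7  | Grace | 317.6  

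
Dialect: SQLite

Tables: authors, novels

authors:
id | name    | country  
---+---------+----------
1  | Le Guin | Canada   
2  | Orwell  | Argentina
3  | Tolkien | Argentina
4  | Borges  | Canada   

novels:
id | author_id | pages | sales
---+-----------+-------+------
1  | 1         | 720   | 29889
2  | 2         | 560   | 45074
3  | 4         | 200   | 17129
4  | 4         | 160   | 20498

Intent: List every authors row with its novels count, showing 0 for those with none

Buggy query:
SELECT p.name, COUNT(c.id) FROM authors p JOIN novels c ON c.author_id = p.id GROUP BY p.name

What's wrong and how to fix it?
Bug: INNER JOIN drops authors rows that have no matching novels rows

Fix: Use LEFT JOIN so parents without children still appear (COUNT(c.id) gives 0)

Corrected query:
SELECT p.name, COUNT(c.id) FROM authors p LEFT JOIN novels c ON c.author_id = p.id GROUP BY p.name

Result:
name    | COUNT(c.id)
--------+------------
Borges  | 2          
Le Guin | 1          
Orwell  | 1          
Tolkien | 0          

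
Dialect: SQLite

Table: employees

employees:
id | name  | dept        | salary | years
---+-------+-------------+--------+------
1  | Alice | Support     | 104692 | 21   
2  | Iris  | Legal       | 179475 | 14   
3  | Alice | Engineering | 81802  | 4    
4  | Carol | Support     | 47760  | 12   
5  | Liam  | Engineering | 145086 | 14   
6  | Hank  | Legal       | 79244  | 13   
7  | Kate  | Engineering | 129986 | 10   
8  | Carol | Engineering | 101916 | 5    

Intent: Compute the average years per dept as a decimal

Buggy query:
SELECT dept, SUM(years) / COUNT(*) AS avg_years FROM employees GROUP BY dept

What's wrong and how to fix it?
Bug: Both operands are integers, so '/' performs integer division and truncates

Fix: Multiply by 1.0 (or CAST to REAL) to force floating-point division

Corrected query:
SELECT dept, SUM(years) * 1.0 / COUNT(*) AS avg_years FROM employees GROUP BY dept

Result:
dept        | avg_years
------------+----------
Engineering | 8.25     
Legal       | 13.5     
Support     | 16.5     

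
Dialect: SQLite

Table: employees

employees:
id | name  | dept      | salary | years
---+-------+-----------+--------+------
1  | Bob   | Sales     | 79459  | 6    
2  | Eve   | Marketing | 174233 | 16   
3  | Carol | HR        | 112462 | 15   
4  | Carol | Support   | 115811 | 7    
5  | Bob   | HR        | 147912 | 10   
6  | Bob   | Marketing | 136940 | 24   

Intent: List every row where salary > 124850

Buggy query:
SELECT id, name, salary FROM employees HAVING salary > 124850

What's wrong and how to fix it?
Bug: HAVING filters the output of aggregation, but this query has no GROUP BY and no aggregate functions, so SQLite rejects it (HAVING clause on a non-aggregate query); the condition here is per row

Fix: Use WHERE for row-level filtering

Corrected query:
SELECT id, name, salary FROM employees WHERE salary > 124850

Result:
id | name | salary
---+------+-------
2  | Eve  | 174233
5  | Bob  | 147912
6  | Bob  | 136940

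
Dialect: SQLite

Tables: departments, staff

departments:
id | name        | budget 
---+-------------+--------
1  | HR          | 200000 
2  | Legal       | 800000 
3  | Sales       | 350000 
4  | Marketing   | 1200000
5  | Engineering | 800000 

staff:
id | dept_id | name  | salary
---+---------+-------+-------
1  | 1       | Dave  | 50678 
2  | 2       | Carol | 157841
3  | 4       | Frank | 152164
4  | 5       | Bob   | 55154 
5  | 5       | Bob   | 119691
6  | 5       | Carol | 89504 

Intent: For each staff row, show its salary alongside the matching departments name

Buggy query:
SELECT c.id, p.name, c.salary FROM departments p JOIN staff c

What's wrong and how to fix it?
Bug: JOIN with no ON clause produces a cartesian product; every staff row pairs with every departments row

Fix: Specify the join condition linking the foreign key to the parent id

Corrected query:
SELECT c.id, p.name, c.salary FROM departments p JOIN staff c ON c.dept_id = p.id

Result:
id | name        | salary
---+-------------+-------
1  | HR          | 50678 
2  | Legal       | 157841
3  | Marketing   | 152164
4  | Engineering | 55154 
5  | Engineering | 119691
6  | Engineering | 89504 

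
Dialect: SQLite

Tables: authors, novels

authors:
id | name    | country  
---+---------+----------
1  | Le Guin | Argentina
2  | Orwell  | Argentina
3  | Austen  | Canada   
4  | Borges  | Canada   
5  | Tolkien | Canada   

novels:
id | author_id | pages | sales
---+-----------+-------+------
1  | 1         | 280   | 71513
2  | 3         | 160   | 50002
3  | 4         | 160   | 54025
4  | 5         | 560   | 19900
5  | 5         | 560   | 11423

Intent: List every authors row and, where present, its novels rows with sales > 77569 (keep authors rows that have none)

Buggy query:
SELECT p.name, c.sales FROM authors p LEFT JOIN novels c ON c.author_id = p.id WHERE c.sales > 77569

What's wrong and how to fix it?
Bug: Filtering c.sales in WHERE discards the NULL rows produced by LEFT JOIN, turning it into an inner join

Fix: Put 'c.sales > 77569' in the JOIN's ON clause instead of WHERE

Corrected query:
SELECT p.name, c.sales FROM authors p LEFT JOIN novels c ON c.author_id = p.id AND c.sales > 77569

Result:
name    | sales
--------+------
Le Guin | NULL 
Orwell  | NULL 
Austen  | NULL 
Borges  | NULL 
Tolkien | NULL 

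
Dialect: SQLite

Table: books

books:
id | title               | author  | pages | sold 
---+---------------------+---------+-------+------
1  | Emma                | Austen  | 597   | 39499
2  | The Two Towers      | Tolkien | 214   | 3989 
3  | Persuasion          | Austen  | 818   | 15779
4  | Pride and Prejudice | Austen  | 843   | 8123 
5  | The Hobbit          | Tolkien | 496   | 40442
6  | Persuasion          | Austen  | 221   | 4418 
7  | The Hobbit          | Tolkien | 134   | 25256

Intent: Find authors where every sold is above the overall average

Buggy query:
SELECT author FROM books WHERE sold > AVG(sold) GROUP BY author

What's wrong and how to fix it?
Bug: WHERE evaluates per row before aggregation, so AVG() is unavailable

Fix: Compute the overall average in a scalar subquery and compare each group's MIN against it in HAVING

Corrected query:
SELECT author FROM books GROUP BY author HAVING MIN(sold) > (SELECT AVG(sold) FROM books)

Result:
(no rows)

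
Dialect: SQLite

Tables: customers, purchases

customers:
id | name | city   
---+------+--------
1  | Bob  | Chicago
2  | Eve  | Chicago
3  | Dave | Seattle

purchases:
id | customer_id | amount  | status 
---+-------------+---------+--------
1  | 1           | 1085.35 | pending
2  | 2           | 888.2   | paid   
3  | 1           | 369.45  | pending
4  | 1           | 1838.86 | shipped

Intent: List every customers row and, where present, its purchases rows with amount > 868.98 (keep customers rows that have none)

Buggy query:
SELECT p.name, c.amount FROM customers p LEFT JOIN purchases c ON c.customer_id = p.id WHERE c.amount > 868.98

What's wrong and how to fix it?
Bug: A WHERE condition on the right-hand table after LEFT JOIN drops unmatched parents

Fix: Move the right-table condition into the ON clause so unmatched parents are kept

Corrected query:
SELECT p.name, c.amount FROM customers p LEFT JOIN purchases c ON c.customer_id = p.id AND c.amount > 868.98

Result:
name | amount 
-----+--------
Bob  | 1085.35
Bob  | 1838.86
Eve  | 888.2  
Dave | NULL   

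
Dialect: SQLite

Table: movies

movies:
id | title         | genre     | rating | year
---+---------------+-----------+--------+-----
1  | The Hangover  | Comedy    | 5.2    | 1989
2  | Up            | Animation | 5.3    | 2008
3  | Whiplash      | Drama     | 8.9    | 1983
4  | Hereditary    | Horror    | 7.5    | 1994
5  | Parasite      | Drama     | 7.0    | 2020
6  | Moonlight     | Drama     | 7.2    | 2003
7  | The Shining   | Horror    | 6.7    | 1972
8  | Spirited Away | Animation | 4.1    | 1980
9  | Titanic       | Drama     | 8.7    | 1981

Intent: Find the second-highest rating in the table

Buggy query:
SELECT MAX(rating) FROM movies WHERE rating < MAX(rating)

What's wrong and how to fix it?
Bug: The inner MAX is an aggregate inside WHERE, which is not allowed

Fix: Compute the overall MAX in a subquery, then take MAX of rows below it

Corrected query:
SELECT MAX(rating) FROM movies WHERE rating < (SELECT MAX(rating) FROM movies)

Result:
MAX(rating)
-----------
8.7        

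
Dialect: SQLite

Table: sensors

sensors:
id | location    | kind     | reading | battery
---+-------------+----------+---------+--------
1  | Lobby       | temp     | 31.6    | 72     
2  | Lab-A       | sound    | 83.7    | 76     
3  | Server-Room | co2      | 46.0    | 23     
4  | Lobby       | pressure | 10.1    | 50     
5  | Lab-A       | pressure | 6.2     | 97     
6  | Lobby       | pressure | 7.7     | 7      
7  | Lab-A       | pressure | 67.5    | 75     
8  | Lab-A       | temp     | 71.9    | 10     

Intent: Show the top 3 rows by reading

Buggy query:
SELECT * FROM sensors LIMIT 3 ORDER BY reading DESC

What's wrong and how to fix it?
Bug: ORDER BY cannot follow LIMIT; LIMIT is the final clause

Fix: Sort with ORDER BY, then apply LIMIT

Corrected query:
SELECT * FROM sensors ORDER BY reading DESC LIMIT 3

Result:
id | location | kind     | reading | battery
---+----------+----------+---------+--------
2  | Lab-A    | sound    | 83.7    | 76     
8  | Lab-A    | temp     | 71.9    | 10     
7  | Lab-A    | pressure | 67.5    | 75     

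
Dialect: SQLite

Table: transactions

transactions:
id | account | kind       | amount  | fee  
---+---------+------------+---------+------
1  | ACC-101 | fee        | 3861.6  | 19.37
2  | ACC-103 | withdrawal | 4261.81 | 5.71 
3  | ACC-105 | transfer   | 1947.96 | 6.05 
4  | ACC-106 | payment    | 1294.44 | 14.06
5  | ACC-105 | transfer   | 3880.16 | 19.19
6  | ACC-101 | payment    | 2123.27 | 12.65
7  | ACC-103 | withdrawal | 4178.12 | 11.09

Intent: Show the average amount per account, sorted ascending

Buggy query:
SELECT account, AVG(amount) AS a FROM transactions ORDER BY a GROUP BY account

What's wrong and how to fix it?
Bug: GROUP BY must precede ORDER BY

Fix: Reorder: SELECT … FROM … GROUP BY … ORDER BY …

Corrected query:
SELECT account, AVG(amount) AS a FROM transactions GROUP BY account ORDER BY a

Result:
account | a       
--------+---------
ACC-106 | 1294.44 
ACC-105 | 2914.06 
ACC-101 | 2992.435
ACC-103 | 4219.965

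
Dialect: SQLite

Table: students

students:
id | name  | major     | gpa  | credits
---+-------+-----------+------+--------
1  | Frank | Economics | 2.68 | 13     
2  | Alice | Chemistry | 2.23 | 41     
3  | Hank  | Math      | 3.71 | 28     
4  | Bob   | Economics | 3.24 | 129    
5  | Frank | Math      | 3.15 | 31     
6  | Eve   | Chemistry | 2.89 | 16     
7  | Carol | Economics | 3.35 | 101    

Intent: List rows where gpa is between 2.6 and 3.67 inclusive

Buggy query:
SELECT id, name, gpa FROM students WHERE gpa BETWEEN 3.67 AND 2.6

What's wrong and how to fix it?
Bug: BETWEEN expects the lower bound first; with 3.67 AND 2.6 the range is empty

Fix: Swap the bounds so the smaller value comes first

Corrected query:
SELECT id, name, gpa FROM students WHERE gpa BETWEEN 2.6 AND 3.67

Result:
id | name  | gpa 
---+-------+-----
1  | Frank | 2.68
4  | Bob   | 3.24
5  | Frank | 3.15
6  | Eve   | 2.89
7  | Carol | 3.35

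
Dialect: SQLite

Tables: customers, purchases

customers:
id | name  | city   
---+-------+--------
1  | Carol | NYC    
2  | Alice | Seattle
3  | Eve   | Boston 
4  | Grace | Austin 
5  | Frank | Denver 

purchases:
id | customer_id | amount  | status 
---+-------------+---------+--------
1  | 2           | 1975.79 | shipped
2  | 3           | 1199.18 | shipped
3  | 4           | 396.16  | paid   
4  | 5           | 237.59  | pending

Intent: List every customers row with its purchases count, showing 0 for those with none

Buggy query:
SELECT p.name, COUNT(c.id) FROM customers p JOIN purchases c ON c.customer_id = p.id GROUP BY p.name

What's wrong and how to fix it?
Bug: An inner join excludes parents with zero children

Fix: Use LEFT JOIN so parents without children still appear (COUNT(c.id) gives 0)

Corrected query:
SELECT p.name, COUNT(c.id) FROM customers p LEFT JOIN purchases c ON c.customer_id = p.id GROUP BY p.name

Result:
name  | COUNT(c.id)
------+------------
Alice | 1          
Carol | 0          
Eve   | 1          
Frank | 1          
Grace | 1          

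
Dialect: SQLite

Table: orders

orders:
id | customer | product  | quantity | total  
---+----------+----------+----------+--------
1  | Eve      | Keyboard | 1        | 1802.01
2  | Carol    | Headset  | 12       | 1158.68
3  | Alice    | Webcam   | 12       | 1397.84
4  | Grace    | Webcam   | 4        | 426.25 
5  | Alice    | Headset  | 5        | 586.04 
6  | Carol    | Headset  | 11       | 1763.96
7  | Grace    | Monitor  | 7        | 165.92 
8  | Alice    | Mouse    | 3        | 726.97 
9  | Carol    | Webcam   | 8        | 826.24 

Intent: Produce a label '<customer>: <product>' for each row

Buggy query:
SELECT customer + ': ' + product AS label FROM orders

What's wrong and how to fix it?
Bug: SQLite uses || for string concatenation; + coerces text to numbers (yielding 0)

Fix: Replace + with || to concatenate text

Corrected query:
SELECT customer || ': ' || product AS label FROM orders

Result:
label         
--------------
Eve: Keyboard 
Carol: Headset
Alice: Webcam 
Grace: Webcam 
Alice: Headset
Carol: Headset
Grace: Monitor
Alice: Mouse  
Carol: Webcam 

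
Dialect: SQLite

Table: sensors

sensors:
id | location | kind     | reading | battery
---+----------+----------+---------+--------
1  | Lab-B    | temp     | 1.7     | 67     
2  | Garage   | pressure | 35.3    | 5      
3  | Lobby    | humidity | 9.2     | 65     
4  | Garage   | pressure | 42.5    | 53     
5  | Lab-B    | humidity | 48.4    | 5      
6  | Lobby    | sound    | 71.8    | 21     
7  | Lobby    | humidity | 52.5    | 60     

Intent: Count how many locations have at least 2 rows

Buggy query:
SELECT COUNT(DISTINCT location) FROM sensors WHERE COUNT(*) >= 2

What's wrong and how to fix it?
Bug: COUNT(*) cannot appear in WHERE; the per-group count doesn't exist yet

Fix: Group first with HAVING COUNT(*) >= 2, then COUNT the resulting groups

Corrected query:
SELECT COUNT(*) FROM (SELECT location FROM sensors GROUP BY location HAVING COUNT(*) >= 2)

Result:
COUNT(*)
--------
3       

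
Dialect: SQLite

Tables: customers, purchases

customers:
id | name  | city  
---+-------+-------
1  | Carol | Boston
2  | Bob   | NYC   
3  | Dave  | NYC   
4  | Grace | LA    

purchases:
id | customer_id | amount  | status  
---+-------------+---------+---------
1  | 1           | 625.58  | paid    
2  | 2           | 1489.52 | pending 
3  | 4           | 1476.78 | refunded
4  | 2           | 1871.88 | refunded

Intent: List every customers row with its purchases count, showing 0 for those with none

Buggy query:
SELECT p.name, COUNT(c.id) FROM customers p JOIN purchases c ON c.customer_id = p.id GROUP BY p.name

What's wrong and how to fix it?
Bug: An inner join excludes parents with zero children

Fix: Use LEFT JOIN so parents without children still appear (COUNT(c.id) gives 0)

Corrected query:
SELECT p.name, COUNT(c.id) FROM customers p LEFT JOIN purchases c ON c.customer_id = p.id GROUP BY p.name

Result:
name  | COUNT(c.id)
------+------------
Bob   | 2          
Carol | 1          
Dave  | 0          
Grace | 1          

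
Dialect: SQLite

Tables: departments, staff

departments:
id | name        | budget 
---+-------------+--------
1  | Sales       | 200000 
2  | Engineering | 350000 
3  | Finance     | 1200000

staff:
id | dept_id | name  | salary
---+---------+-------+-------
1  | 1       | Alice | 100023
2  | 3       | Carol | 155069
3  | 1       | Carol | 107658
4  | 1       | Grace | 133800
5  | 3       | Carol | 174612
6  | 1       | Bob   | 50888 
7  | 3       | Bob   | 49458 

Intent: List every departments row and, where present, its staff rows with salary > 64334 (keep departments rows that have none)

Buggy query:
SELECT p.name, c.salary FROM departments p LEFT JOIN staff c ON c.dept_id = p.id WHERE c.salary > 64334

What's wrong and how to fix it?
Bug: Filtering c.salary in WHERE discards the NULL rows produced by LEFT JOIN, turning it into an inner join

Fix: Put 'c.salary > 64334' in the JOIN's ON clause instead of WHERE

Corrected query:
SELECT p.name, c.salary FROM departments p LEFT JOIN staff c ON c.dept_id = p.id AND c.salary > 64334

Result:
name        | salary
------------+-------
Sales       | 100023
Sales       | 107658
Sales       | 133800
Engineering | NULL  
Finance     | 155069
Finance     | 174612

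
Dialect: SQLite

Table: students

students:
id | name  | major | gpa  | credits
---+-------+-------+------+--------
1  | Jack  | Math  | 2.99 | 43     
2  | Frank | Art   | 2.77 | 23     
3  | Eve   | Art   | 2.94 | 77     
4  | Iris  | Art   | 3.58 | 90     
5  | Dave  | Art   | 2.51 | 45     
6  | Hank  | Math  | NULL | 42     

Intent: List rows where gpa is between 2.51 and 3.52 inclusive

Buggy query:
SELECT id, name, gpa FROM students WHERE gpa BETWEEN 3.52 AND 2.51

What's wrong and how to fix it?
Bug: BETWEEN expects the lower bound first; with 3.52 AND 2.51 the range is empty

Fix: Swap the bounds so the smaller value comes first

Corrected query:
SELECT id, name, gpa FROM students WHERE gpa BETWEEN 2.51 AND 3.52

Result:
id | name  | gpa 
---+-------+-----
1  | Jack  | 2.99
2  | Frank | 2.77
3  | Eve   | 2.94
5  | Dave  | 2.51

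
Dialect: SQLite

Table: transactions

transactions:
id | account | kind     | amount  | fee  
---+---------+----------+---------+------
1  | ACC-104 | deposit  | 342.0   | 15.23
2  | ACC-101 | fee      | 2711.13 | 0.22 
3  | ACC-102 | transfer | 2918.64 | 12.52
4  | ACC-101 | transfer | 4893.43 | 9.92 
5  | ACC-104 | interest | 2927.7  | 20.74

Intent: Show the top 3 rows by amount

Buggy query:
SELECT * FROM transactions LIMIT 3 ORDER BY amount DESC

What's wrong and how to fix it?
Bug: LIMIT must come after ORDER BY

Fix: Sort with ORDER BY, then apply LIMIT

Corrected query:
SELECT * FROM transactions ORDER BY amount DESC LIMIT 3

Result:
id | account | kind     | amount  | fee  
---+---------+----------+---------+------
4  | ACC-101 | transfer | 4893.43 | 9.92 
5  | ACC-104 | interest | 2927.7  | 20.74
3  | ACC-102 | transfer | 2918.64 | 12.52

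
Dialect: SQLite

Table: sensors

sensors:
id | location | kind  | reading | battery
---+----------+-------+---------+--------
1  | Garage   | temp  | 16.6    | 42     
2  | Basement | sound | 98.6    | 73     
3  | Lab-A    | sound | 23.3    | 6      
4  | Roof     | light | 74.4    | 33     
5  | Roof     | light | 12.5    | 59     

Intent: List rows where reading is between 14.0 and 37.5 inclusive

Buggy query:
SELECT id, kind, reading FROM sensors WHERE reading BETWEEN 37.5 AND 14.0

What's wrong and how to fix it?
Bug: BETWEEN expects the lower bound first; with 37.5 AND 14.0 the range is empty

Fix: Write BETWEEN 14.0 AND 37.5

Corrected query:
SELECT id, kind, reading FROM sensors WHERE reading BETWEEN 14.0 AND 37.5

Result:
id | kind  | reading
---+-------+--------
1  | temp  | 16.6   
3  | sound | 23.3   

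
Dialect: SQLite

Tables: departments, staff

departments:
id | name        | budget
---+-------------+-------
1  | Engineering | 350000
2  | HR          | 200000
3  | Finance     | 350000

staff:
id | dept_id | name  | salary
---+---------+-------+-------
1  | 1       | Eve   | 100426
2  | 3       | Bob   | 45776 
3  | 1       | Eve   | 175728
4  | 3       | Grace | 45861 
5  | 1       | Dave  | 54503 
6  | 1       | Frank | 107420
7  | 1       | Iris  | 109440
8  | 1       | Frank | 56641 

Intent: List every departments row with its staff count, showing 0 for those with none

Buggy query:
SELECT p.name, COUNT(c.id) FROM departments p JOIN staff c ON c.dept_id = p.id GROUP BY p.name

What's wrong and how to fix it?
Bug: An inner join excludes parents with zero children

Fix: Use LEFT JOIN so parents without children still appear (COUNT(c.id) gives 0)

Corrected query:
SELECT p.name, COUNT(c.id) FROM departments p LEFT JOIN staff c ON c.dept_id = p.id GROUP BY p.name

Result:
name        | COUNT(c.id)
------------+------------
Engineering | 6          
Finance     | 2          
HR          | 0          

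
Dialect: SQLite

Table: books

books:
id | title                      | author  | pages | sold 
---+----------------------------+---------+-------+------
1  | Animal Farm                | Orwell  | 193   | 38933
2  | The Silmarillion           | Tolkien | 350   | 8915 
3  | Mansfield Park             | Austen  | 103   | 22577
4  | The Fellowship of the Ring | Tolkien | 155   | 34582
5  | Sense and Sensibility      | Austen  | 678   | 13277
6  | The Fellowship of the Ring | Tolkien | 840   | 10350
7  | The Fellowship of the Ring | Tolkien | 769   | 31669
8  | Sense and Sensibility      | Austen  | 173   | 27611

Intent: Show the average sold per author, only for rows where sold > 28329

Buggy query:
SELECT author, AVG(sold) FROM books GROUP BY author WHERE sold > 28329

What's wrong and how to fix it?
Bug: WHERE cannot follow GROUP BY

Fix: Move the WHERE clause before GROUP BY

Corrected query:
SELECT author, AVG(sold) FROM books WHERE sold > 28329 GROUP BY author

Result:
author  | AVG(sold)
--------+----------
Orwell  | 38933    
Tolkien | 33125.5  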